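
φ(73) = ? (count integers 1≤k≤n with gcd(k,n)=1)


Factor n: 73 = 73
φ(n) = n · ∏(1 - 1/p) over distinct primes p | n
φ(73) = 73 · (1 - 1/73) = 72

φ(73) = 72


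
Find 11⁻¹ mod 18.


Use the extended Euclidean algorithm to write 1 = 11·s + 18·t; then s mod 18 is the inverse.
Euclidean algorithm:
  11 = 0·18 + 11
  18 = 1·11 + 7
  11 = 1·7 + 4
  7 = 1·4 + 3
  4 = 1·3 + 1
  3 = 3·1 + 0
gcd(11,18) = 1
Back-substitution gives: 11·(5) + 18·(-3) = 1
So 11⁻¹ ≡ 5 ≡ 5 (mod 18)
Check: 11 × 5 = 55 ≡ 1 (mod 18) ✓

11⁻¹ ≡ 5 (mod 18)


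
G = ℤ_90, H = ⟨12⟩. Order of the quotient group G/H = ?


|⟨12⟩| = n / gcd(12, 90) = 90 / 6 = 15
H is normal (ℤ_90 is abelian).
|G/H| = |G| / |H| = 90 / 15 = 6

|G/H| = 6


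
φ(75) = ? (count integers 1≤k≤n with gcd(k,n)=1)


Factor n: 75 = 3 × 5^2
φ(n) = n · ∏(1 - 1/p) over distinct primes p | n
φ(75) = 75 · (1 - 1/3) · (1 - 1/5) = 40

φ(75) = 40


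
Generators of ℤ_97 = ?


g generates ℤ_n iff gcd(g,n) = 1
Prime factors of 97: 97
Generators are g ∈ {1,...,96} not divisible by any of these primes.
Generators: {1, 2, 3, 4, 5, 6, 7, 8, 9, 10, 11, 12, 13, 14, 15, 16, 17, 18, 19, 20, 21, 22, 23, 24, 25, 26, 27, 28, 29, 30, 31, 32, 33, 34, 35, 36, 37, 38, 39, 40, 41, 42, 43, 44, 45, 46, 47, 48, 49, 50, 51, 52, 53, 54, 55, 56, 57, 58, 59, 60, 61, 62, 63, 64, 65, 66, 67, 68, 69, 70, 71, 72, 73, 74, 75, 76, 77, 78, 79, 80, 81, 82, 83, 84, 85, 86, 87, 88, 89, 90, 91, 92, 93, 94, 95, 96}
Number of generators = φ(97) = 96

Generators of ℤ_97 = {1, 2, 3, 4, 5, 6, 7, 8, 9, 10, 11, 12, 13, 14, 15, 16, 17, 18, 19, 20, 21, 22, 23, 24, 25, 26, 27, 28, 29, 30, 31, 32, 33, 34, 35, 36, 37, 38, 39, 40, 41, 42, 43, 44, 45, 46, 47, 48, 49, 50, 51, 52, 53, 54, 55, 56, 57, 58, 59, 60, 61, 62, 63, 64, 65, 66, 67, 68, 69, 70, 71, 72, 73, 74, 75, 76, 77, 78, 79, 80, 81, 82, 83, 84, 85, 86, 87, 88, 89, 90, 91, 92, 93, 94, 95, 96}


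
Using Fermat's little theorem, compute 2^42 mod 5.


Fermat's little theorem: if p is prime and gcd(a,p)=1, then a^(p-1) ≡ 1 (mod p)
p = 5 is prime, gcd(2,5) = 1
Reduce exponent: 42 mod 4 = 2
So 2^42 ≡ 2^2 (mod 5)
2^2 mod 5 = 4

2^42 ≡ 4 (mod 5)


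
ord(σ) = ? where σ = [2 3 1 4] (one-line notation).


Cycle decomposition: (1 2 3)
Cycle lengths: 3
Order = lcm(3) = 3

ord(σ) = 3


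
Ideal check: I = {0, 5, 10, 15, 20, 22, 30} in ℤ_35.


Check ideal conditions for I = {0, 5, 10, 15, 20, 22, 30} in ℤ_35:
(1) I is an additive subgroup? No
(2) For r ∈ ℤ_35 and a ∈ I: r·a ∈ I? No  [counterexample: r=2, a=22, r·a mod 35 = 9 ∉ I]

No, I is not an ideal of ℤ_35


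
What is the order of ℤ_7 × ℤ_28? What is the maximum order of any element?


|ℤ_7 × ℤ_28| = 7 × 28 = 196
Max element order = lcm(7,28) = 28
Cyclic? No (gcd=7)

|ℤ_7×ℤ_28| = 196, max element order = 28


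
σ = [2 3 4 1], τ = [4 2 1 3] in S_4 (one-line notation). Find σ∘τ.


σ∘τ: apply τ first, then σ
1 →τ 4 →σ 1
2 →τ 2 →σ 3
3 →τ 1 →σ 2
4 →τ 3 →σ 4

σ∘τ = [1 3 2 4]


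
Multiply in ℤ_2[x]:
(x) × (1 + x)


Expand and collect like terms; reduce coefficients mod 2:
x^0: 0·1 = 0 ≡ 0 (mod 2)
x^1: 0·1 + 1·1 = 1 ≡ 1 (mod 2)
x^2: 1·1 = 1 ≡ 1 (mod 2)
Result: x + x^2

f · g = x + x^2


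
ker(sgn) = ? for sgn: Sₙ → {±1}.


Kernel = preimage of identity
ker(sgn) = even permutations = Aₙ

ker(sgn) = Aₙ


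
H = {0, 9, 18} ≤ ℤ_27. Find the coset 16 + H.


16 + H = {16 + h (mod 27) : h ∈ H}
16+0=16, 16+9=25, 16+18=7
16 + H = {7, 16, 25} = 7 + H

16 + H = {7, 16, 25}


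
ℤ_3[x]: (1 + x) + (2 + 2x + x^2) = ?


Add coefficients mod 3:
x^0: 1 + 2 = 0 (mod 3)
x^1: 1 + 2 = 0 (mod 3)
x^2: 0 + 1 = 1 (mod 3)
Result: x^2

f + g = x^2


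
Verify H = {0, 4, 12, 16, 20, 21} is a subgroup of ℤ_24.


Subgroup test for H = {0, 4, 12, 16, 20, 21} in (ℤ_24, +):
(1) 0 ∈ H? Yes
(2) Closure: for all a,b ∈ H, (a+b) mod 24 ∈ H? No  [counterexample: 4 + 4 = 8 ∉ H]
(3) Inverses: for all a ∈ H, -a mod 24 ∈ H? No

No, H is not a subgroup of ℤ_24


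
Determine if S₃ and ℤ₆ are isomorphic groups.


Comparing S₃ and ℤ₆:
S₃ is non-abelian, ℤ₆ is abelian

No, S₃ ≇ ℤ₆


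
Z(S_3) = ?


Z(G) = {g ∈ G | gx = xg for all x ∈ G}
S_n is non-abelian for n ≥ 3; Z(S_3) is trivial

Z(S_3) = {e}


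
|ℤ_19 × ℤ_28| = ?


|A × B| = |A| · |B|
|ℤ_19 × ℤ_28| = 19 × 28 = 532

|ℤ_19 × ℤ_28| = 532


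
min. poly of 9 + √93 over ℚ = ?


Let α = 9 + √93. Then α - 9 = √93, so (α - 9)² = 93, giving α² - 18α - 12 = 0. Degree 2 and α ∉ ℚ, so this is the minimal polynomial.

Minimal polynomial: x² - 18x - 12


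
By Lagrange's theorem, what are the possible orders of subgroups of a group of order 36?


Lagrange's theorem: |H| divides |G|
|G| = 36
Divisors of 36: 1, 2, 3, 4, 6, 9, 12, 18, 36

Possible subgroup orders: {1, 2, 3, 4, 6, 9, 12, 18, 36}


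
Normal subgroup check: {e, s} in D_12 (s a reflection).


H = {e, s} in D_12 (s a reflection)
r·s·r⁻¹ = sr⁻² ≠ s for n ≥ 3, so {e, s} is not closed under conjugation

No, not a normal subgroup


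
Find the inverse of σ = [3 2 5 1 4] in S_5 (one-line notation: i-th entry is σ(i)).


To find σ⁻¹, swap domain and range:
σ(1) = 3 → σ⁻¹(3) = 1
σ(2) = 2 → σ⁻¹(2) = 2
σ(3) = 5 → σ⁻¹(5) = 3
σ(4) = 1 → σ⁻¹(1) = 4
σ(5) = 4 → σ⁻¹(4) = 5

σ⁻¹ = [4 2 1 5 3]


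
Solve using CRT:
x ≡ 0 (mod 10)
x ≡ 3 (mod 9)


m₁ = 10, m₂ = 9, gcd = 1, so CRT applies. M = m₁·m₂ = 90
Let M₁ = M/m₁ = 9, M₂ = M/m₂ = 10
Find y₁ ≡ M₁⁻¹ (mod m₁): 9⁻¹ ≡ 9 (mod 10)
Find y₂ ≡ M₂⁻¹ (mod m₂): 10⁻¹ ≡ 1 (mod 9)
x = a₁·M₁·y₁ + a₂·M₂·y₂ = 0·9·9 + 3·10·1 = 30
Reduce mod 90: x ≡ 30
Check: 30 mod 10 = 0 ✓, 30 mod 9 = 3 ✓

x ≡ 30 (mod 90)


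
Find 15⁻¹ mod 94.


Use the extended Euclidean algorithm to write 1 = 15·s + 94·t; then s mod 94 is the inverse.
Euclidean algorithm:
  15 = 0·94 + 15
  94 = 6·15 + 4
  15 = 3·4 + 3
  4 = 1·3 + 1
  3 = 3·1 + 0
gcd(15,94) = 1
Back-substitution gives: 15·(-25) + 94·(4) = 1
So 15⁻¹ ≡ -25 ≡ 69 (mod 94)
Check: 15 × 69 = 1035 ≡ 1 (mod 94) ✓

15⁻¹ ≡ 69 (mod 94)


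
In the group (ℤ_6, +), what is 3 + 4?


Operation: addition mod 6
3 + 4 = (a + b) mod 6 with a = 3, b = 4

3 + 4 = 1


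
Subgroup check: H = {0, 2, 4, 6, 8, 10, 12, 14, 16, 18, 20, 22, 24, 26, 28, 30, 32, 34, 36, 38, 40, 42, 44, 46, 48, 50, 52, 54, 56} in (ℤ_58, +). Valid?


Subgroup test for H = {0, 2, 4, 6, 8, 10, 12, 14, 16, 18, 20, 22, 24, 26, 28, 30, 32, 34, 36, 38, 40, 42, 44, 46, 48, 50, 52, 54, 56} in (ℤ_58, +):
(1) 0 ∈ H? Yes
(2) Closure: for all a,b ∈ H, (a+b) mod 58 ∈ H? Yes
(3) Inverses: for all a ∈ H, -a mod 58 ∈ H? Yes

Yes, H is a subgroup of ℤ_58


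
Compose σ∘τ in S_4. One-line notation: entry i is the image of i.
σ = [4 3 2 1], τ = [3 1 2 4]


σ∘τ: apply τ first, then σ
1 →τ 3 →σ 2
2 →τ 1 →σ 4
3 →τ 2 →σ 3
4 →τ 4 →σ 1

σ∘τ = [2 4 3 1]


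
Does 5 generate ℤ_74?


g generates ℤ_n iff gcd(g, n) = 1
gcd(5, 74) = 1
Since gcd = 1, 5 is a generator.

Yes, 5 generates ℤ_74


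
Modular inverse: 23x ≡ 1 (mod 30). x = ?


Use the extended Euclidean algorithm to write 1 = 23·s + 30·t; then s mod 30 is the inverse.
Euclidean algorithm:
  23 = 0·30 + 23
  30 = 1·23 + 7
  23 = 3·7 + 2
  7 = 3·2 + 1
  2 = 2·1 + 0
gcd(23,30) = 1
Back-substitution gives: 23·(-13) + 30·(10) = 1
So 23⁻¹ ≡ -13 ≡ 17 (mod 30)
Check: 23 × 17 = 391 ≡ 1 (mod 30) ✓

23⁻¹ ≡ 17 (mod 30)


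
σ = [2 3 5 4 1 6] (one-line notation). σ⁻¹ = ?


To find σ⁻¹, swap domain and range:
σ(1) = 2 → σ⁻¹(2) = 1
σ(2) = 3 → σ⁻¹(3) = 2
σ(3) = 5 → σ⁻¹(5) = 3
σ(4) = 4 → σ⁻¹(4) = 4
σ(5) = 1 → σ⁻¹(1) = 5
σ(6) = 6 → σ⁻¹(6) = 6

σ⁻¹ = [5 1 2 4 3 6]


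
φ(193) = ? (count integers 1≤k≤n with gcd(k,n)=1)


Factor n: 193 = 193
φ(n) = n · ∏(1 - 1/p) over distinct primes p | n
φ(193) = 193 · (1 - 1/193) = 192

φ(193) = 192


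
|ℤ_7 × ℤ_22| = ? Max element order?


|ℤ_7 × ℤ_22| = 7 × 22 = 154
Max element order = lcm(7,22) = 154
Cyclic? Yes (gcd=1)

|ℤ_7×ℤ_22| = 154, max element order = 154


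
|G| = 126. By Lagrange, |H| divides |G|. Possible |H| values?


Lagrange's theorem: |H| divides |G|
|G| = 126
Divisors of 126: 1, 2, 3, 6, 7, 9, 14, 18, 21, 42, 63, 126

Possible subgroup orders: {1, 2, 3, 6, 7, 9, 14, 18, 21, 42, 63, 126}


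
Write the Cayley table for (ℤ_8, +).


Elements: {0, 1, 2, 3, 4, 5, 6, 7}
Operation: addition mod 8
Entry (a, b) = (a + b) mod 8

Cayley table:
  | 0 | 1 | 2 | 3 | 4 | 5 | 6 | 7
0 | 0 | 1 | 2 | 3 | 4 | 5 | 6 | 7
1 | 1 | 2 | 3 | 4 | 5 | 6 | 7 | 0
2 | 2 | 3 | 4 | 5 | 6 | 7 | 0 | 1
3 | 3 | 4 | 5 | 6 | 7 | 0 | 1 | 2
4 | 4 | 5 | 6 | 7 | 0 | 1 | 2 | 3
5 | 5 | 6 | 7 | 0 | 1 | 2 | 3 | 4
6 | 6 | 7 | 0 | 1 | 2 | 3 | 4 | 5
7 | 7 | 0 | 1 | 2 | 3 | 4 | 5 | 6


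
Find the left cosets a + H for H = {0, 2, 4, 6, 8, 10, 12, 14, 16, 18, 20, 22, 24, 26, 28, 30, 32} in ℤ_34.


H = {0, 2, 4, 6, 8, 10, 12, 14, 16, 18, 20, 22, 24, 26, 28, 30, 32}, |H| = 17
Number of cosets = |G|/|H| = 34/17 = 2
0 + H = {0, 2, 4, 6, 8, 10, 12, 14, 16, 18, 20, 22, 24, 26, 28, 30, 32}
1 + H = {1, 3, 5, 7, 9, 11, 13, 15, 17, 19, 21, 23, 25, 27, 29, 31, 33}

Cosets: 0+H={0,2,4,6,8,10,12,14,16,18,20,22,24,26,28,30,32}; 1+H={1,3,5,7,9,11,13,15,17,19,21,23,25,27,29,31,33}


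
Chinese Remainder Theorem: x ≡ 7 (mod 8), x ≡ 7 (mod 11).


m₁ = 8, m₂ = 11, gcd = 1, so CRT applies. M = m₁·m₂ = 88
Let M₁ = M/m₁ = 11, M₂ = M/m₂ = 8
Find y₁ ≡ M₁⁻¹ (mod m₁): 11⁻¹ ≡ 3 (mod 8)
Find y₂ ≡ M₂⁻¹ (mod m₂): 8⁻¹ ≡ 7 (mod 11)
x = a₁·M₁·y₁ + a₂·M₂·y₂ = 7·11·3 + 7·8·7 = 623
Reduce mod 88: x ≡ 7
Check: 7 mod 8 = 7 ✓, 7 mod 11 = 7 ✓

x ≡ 7 (mod 88)


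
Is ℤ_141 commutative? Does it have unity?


ℤ_141 is a commutative ring with unity 1; 141 = 3×47 is composite, so 3·47 ≡ 0 gives zero divisors (not an integral domain)
Commutative: Yes
Integral domain: No
Has unity: Yes

ℤ_141: Commutative=Yes, Unity=Yes


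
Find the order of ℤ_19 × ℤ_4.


|A × B| = |A| · |B|
|ℤ_19 × ℤ_4| = 19 × 4 = 76

|ℤ_19 × ℤ_4| = 76


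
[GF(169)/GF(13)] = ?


GF(169) = GF(13^2), so the extension degree is 2

[GF(169)/GF(13)] = 2


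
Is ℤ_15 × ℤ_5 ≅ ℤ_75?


Comparing ℤ_15 × ℤ_5 and ℤ_75:
gcd(15,5) = 5 ≠ 1. Max element order in ℤ_15×ℤ_5 is lcm(15,5) = 15 < 75, so it has no element of order 75

No, ℤ_15 × ℤ_5 ≇ ℤ_75


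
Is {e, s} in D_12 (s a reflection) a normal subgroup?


H = {e, s} in D_12 (s a reflection)
r·s·r⁻¹ = sr⁻² ≠ s for n ≥ 3, so {e, s} is not closed under conjugation

No, not a normal subgroup


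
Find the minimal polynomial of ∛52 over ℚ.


∛52 satisfies x³ - 52 = 0, irreducible over ℚ (no rational root; 52 is not a perfect cube)

Minimal polynomial: x³ - 52


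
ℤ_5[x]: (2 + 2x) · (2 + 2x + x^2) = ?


Expand and collect like terms; reduce coefficients mod 5:
x^0: 2·2 = 4 ≡ 4 (mod 5)
x^1: 2·2 + 2·2 = 8 ≡ 3 (mod 5)
x^2: 2·1 + 2·2 = 6 ≡ 1 (mod 5)
x^3: 2·1 = 2 ≡ 2 (mod 5)
Result: 4 + 3x + x^2 + 2x^3

f · g = 4 + 3x + x^2 + 2x^3


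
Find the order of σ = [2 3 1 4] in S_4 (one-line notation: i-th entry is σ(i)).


Cycle decomposition: (1 2 3)
Cycle lengths: 3
Order = lcm(3) = 3

ord(σ) = 3


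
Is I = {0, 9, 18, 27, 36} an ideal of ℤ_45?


Check ideal conditions for I = {0, 9, 18, 27, 36} in ℤ_45:
(1) I is an additive subgroup? Yes
(2) For r ∈ ℤ_45 and a ∈ I: r·a ∈ I? Yes

Yes, I is an ideal of ℤ_45


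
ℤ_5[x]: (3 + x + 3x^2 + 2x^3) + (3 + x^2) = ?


Add coefficients mod 5:
x^0: 3 + 3 = 1 (mod 5)
x^1: 1 + 0 = 1 (mod 5)
x^2: 3 + 1 = 4 (mod 5)
x^3: 2 + 0 = 2 (mod 5)
Result: 1 + x + 4x^2 + 2x^3

f + g = 1 + x + 4x^2 + 2x^3


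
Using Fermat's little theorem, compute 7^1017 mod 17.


Fermat's little theorem: if p is prime and gcd(a,p)=1, then a^(p-1) ≡ 1 (mod p)
p = 17 is prime, gcd(7,17) = 1
Reduce exponent: 1017 mod 16 = 9
So 7^1017 ≡ 7^9 (mod 17)
7^9 mod 17 = 10

7^1017 ≡ 10 (mod 17)


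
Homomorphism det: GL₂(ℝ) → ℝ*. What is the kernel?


Kernel = preimage of identity
ker(det) = {A | det(A) = 1} = SL₂(ℝ)

ker(det) = SL₂(ℝ)


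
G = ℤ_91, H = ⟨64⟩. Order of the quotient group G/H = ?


|⟨64⟩| = n / gcd(64, 91) = 91 / 1 = 91
H is normal (ℤ_91 is abelian).
|G/H| = |G| / |H| = 91 / 91 = 1

|G/H| = 1


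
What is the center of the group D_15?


Z(G) = {g ∈ G | gx = xg for all x ∈ G}
For odd n, Z(D_n) = {e}: no nontrivial rotation commutes with all reflections

Z(D_15) = {e}


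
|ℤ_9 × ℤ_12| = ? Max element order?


|ℤ_9 × ℤ_12| = 9 × 12 = 108
Max element order = lcm(9,12) = 36
Cyclic? No (gcd=3)

|ℤ_9×ℤ_12| = 108, max element order = 36


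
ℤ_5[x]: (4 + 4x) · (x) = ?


Expand and collect like terms; reduce coefficients mod 5:
x^0: 4·0 = 0 ≡ 0 (mod 5)
x^1: 4·1 + 4·0 = 4 ≡ 4 (mod 5)
x^2: 4·1 = 4 ≡ 4 (mod 5)
Result: 4x + 4x^2

f · g = 4x + 4x^2


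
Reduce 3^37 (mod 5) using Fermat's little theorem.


Fermat's little theorem: if p is prime and gcd(a,p)=1, then a^(p-1) ≡ 1 (mod p)
p = 5 is prime, gcd(3,5) = 1
Reduce exponent: 37 mod 4 = 1
So 3^37 ≡ 3^1 (mod 5)
3^1 mod 5 = 3

3^37 ≡ 3 (mod 5)


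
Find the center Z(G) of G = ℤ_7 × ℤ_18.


Z(G) = {g ∈ G | gx = xg for all x ∈ G}
Direct product of abelian groups is abelian, so Z(G) = G

Z(ℤ_7 × ℤ_18) = ℤ_7 × ℤ_18


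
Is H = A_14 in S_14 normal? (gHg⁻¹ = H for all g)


H = A_14 in S_14
A_14 has index 2 in S_14, and every subgroup of index 2 is normal

Yes, normal subgroup


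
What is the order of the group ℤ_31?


ℤ_n has n elements.

|ℤ_31| = 31


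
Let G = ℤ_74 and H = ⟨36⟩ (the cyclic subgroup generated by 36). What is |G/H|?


|⟨36⟩| = n / gcd(36, 74) = 74 / 2 = 37
H is normal (ℤ_74 is abelian).
|G/H| = |G| / |H| = 74 / 37 = 2

|G/H| = 2


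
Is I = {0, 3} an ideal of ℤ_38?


Check ideal conditions for I = {0, 3} in ℤ_38:
(1) I is an additive subgroup? No
(2) For r ∈ ℤ_38 and a ∈ I: r·a ∈ I? No  [counterexample: r=2, a=3, r·a mod 38 = 6 ∉ I]

No, I is not an ideal of ℤ_38


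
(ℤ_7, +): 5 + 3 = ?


Operation: addition mod 7
5 + 3 = (a + b) mod 7 with a = 5, b = 3

5 + 3 = 1


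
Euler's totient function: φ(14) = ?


φ(n) = count of k ∈ {1,...,n} with gcd(k,n)=1
Coprimes to 14: {1, 3, 5, 9, 11, 13}
Count: 6

φ(14) = 6


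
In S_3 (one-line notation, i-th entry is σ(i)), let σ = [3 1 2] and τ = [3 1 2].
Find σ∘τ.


σ∘τ: apply τ first, then σ
1 →τ 3 →σ 2
2 →τ 1 →σ 3
3 →τ 2 →σ 1

σ∘τ = [2 3 1]


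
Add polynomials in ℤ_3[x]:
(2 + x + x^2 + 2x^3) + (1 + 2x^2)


Add coefficients mod 3:
x^0: 2 + 1 = 0 (mod 3)
x^1: 1 + 0 = 1 (mod 3)
x^2: 1 + 2 = 0 (mod 3)
x^3: 2 + 0 = 2 (mod 3)
Result: x + 2x^3

f + g = x + 2x^3


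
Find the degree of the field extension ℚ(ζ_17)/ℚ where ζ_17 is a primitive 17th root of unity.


[ℚ(ζ_n):ℚ] = deg Φ_n(x) = φ(n). Here φ(17) = 16

[ℚ(ζ_17)/ℚ where ζ_17 is a primitive 17th root of unity] = 16


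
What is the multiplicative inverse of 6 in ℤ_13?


Use the extended Euclidean algorithm to write 1 = 6·s + 13·t; then s mod 13 is the inverse.
Euclidean algorithm:
  6 = 0·13 + 6
  13 = 2·6 + 1
  6 = 6·1 + 0
gcd(6,13) = 1
Back-substitution gives: 6·(-2) + 13·(1) = 1
So 6⁻¹ ≡ -2 ≡ 11 (mod 13)
Check: 6 × 11 = 66 ≡ 1 (mod 13) ✓

6⁻¹ ≡ 11 (mod 13)


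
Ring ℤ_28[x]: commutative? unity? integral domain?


ℤ_28 has zero divisors (2·14 ≡ 0), and these lift to constant zero divisors in ℤ_28[x]; so not an integral domain
Commutative: Yes
Integral domain: No
Has unity: Yes

ℤ_28[x]: Commutative=Yes, Unity=Yes


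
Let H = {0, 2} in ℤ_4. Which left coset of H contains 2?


2 + H = {2 + h (mod 4) : h ∈ H}
2+0=2, 2+2=0
2 + H = {0, 2} = 0 + H

2 + H = {0, 2}


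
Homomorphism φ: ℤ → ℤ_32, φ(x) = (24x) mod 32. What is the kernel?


Kernel = preimage of identity
ker(φ) = {x ∈ ℤ : 24x ≡ 0 (mod 32)}. gcd(24,32) = 8, so 24x ≡ 0 (mod 32) ⟺ x ≡ 0 (mod 32/8 = 4). Hence ker(φ) = 4ℤ

ker(φ) = 4ℤ


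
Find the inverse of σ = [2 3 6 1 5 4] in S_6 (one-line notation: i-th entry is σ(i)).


To find σ⁻¹, swap domain and range:
σ(1) = 2 → σ⁻¹(2) = 1
σ(2) = 3 → σ⁻¹(3) = 2
σ(3) = 6 → σ⁻¹(6) = 3
σ(4) = 1 → σ⁻¹(1) = 4
σ(5) = 5 → σ⁻¹(5) = 5
σ(6) = 4 → σ⁻¹(4) = 6

σ⁻¹ = [4 1 2 6 5 3]


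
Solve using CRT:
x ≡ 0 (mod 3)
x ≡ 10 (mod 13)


m₁ = 3, m₂ = 13, gcd = 1, so CRT applies. M = m₁·m₂ = 39
Let M₁ = M/m₁ = 13, M₂ = M/m₂ = 3
Find y₁ ≡ M₁⁻¹ (mod m₁): 13⁻¹ ≡ 1 (mod 3)
Find y₂ ≡ M₂⁻¹ (mod m₂): 3⁻¹ ≡ 9 (mod 13)
x = a₁·M₁·y₁ + a₂·M₂·y₂ = 0·13·1 + 10·3·9 = 270
Reduce mod 39: x ≡ 36
Check: 36 mod 3 = 0 ✓, 36 mod 13 = 10 ✓

x ≡ 36 (mod 39)


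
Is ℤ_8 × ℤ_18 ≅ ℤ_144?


Comparing ℤ_8 × ℤ_18 and ℤ_144:
gcd(8,18) = 2 ≠ 1. Max element order in ℤ_8×ℤ_18 is lcm(8,18) = 72 < 144, so it has no element of order 144

No, ℤ_8 × ℤ_18 ≇ ℤ_144


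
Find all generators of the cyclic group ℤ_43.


g generates ℤ_n iff gcd(g,n) = 1
Prime factors of 43: 43
Generators are g ∈ {1,...,42} not divisible by any of these primes.
Generators: {1, 2, 3, 4, 5, 6, 7, 8, 9, 10, 11, 12, 13, 14, 15, 16, 17, 18, 19, 20, 21, 22, 23, 24, 25, 26, 27, 28, 29, 30, 31, 32, 33, 34, 35, 36, 37, 38, 39, 40, 41, 42}
Number of generators = φ(43) = 42

Generators of ℤ_43 = {1, 2, 3, 4, 5, 6, 7, 8, 9, 10, 11, 12, 13, 14, 15, 16, 17, 18, 19, 20, 21, 22, 23, 24, 25, 26, 27, 28, 29, 30, 31, 32, 33, 34, 35, 36, 37, 38, 39, 40, 41, 42}


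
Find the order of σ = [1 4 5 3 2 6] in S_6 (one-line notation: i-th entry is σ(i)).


Cycle decomposition: (2 4 3 5)
Cycle lengths: 4
Order = lcm(4) = 4

ord(σ) = 4


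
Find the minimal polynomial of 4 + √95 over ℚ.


Let α = 4 + √95. Then α - 4 = √95, so (α - 4)² = 95, giving α² - 8α - 79 = 0. Degree 2 and α ∉ ℚ, so this is the minimal polynomial.

Minimal polynomial: x² - 8x - 79


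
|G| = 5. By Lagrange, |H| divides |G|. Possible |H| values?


Lagrange's theorem: |H| divides |G|
|G| = 5
Divisors of 5: 1, 5

Possible subgroup orders: {1, 5}


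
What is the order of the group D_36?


|D_n| = 2n (n rotations and n reflections)
|D_36| = 2×36 = 72

|D_36| = 72


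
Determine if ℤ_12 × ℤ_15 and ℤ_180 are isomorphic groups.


Comparing ℤ_12 × ℤ_15 and ℤ_180:
gcd(12,15) = 3 ≠ 1. Max element order in ℤ_12×ℤ_15 is lcm(12,15) = 60 < 180, so it has no element of order 180

No, ℤ_12 × ℤ_15 ≇ ℤ_180


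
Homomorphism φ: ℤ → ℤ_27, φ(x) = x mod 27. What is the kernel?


Kernel = preimage of identity
ker(φ) = {x ∈ ℤ : x ≡ 0 (mod 27)} = 27ℤ = {0, ±27, ±54, ...}

ker(φ) = 27ℤ


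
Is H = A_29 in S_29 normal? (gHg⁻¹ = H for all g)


H = A_29 in S_29
A_29 has index 2 in S_29, and every subgroup of index 2 is normal

Yes, normal subgroup


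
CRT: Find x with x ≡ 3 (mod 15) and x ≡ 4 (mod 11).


m₁ = 15, m₂ = 11, gcd = 1, so CRT applies. M = m₁·m₂ = 165
Let M₁ = M/m₁ = 11, M₂ = M/m₂ = 15
Find y₁ ≡ M₁⁻¹ (mod m₁): 11⁻¹ ≡ 11 (mod 15)
Find y₂ ≡ M₂⁻¹ (mod m₂): 15⁻¹ ≡ 3 (mod 11)
x = a₁·M₁·y₁ + a₂·M₂·y₂ = 3·11·11 + 4·15·3 = 543
Reduce mod 165: x ≡ 48
Check: 48 mod 15 = 3 ✓, 48 mod 11 = 4 ✓

x ≡ 48 (mod 165)


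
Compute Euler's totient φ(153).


Factor n: 153 = 3^2 × 17
φ(n) = n · ∏(1 - 1/p) over distinct primes p | n
φ(153) = 153 · (1 - 1/3) · (1 - 1/17) = 96

φ(153) = 96


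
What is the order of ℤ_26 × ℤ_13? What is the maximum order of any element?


|ℤ_26 × ℤ_13| = 26 × 13 = 338
Max element order = lcm(26,13) = 26
Cyclic? No (gcd=13)

|ℤ_26×ℤ_13| = 338, max element order = 26


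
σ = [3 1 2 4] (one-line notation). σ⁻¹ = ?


To find σ⁻¹, swap domain and range:
σ(1) = 3 → σ⁻¹(3) = 1
σ(2) = 1 → σ⁻¹(1) = 2
σ(3) = 2 → σ⁻¹(2) = 3
σ(4) = 4 → σ⁻¹(4) = 4

σ⁻¹ = [2 3 1 4]


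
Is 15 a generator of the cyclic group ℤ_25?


g generates ℤ_n iff gcd(g, n) = 1
gcd(15, 25) = 5
Since gcd = 5 ≠ 1, ⟨15⟩ has order 5 < 25, so 15 is not a generator.

No, 15 does not generate ℤ_25


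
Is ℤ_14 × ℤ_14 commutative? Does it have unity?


Direct product ring; commutative with unity (1,1); but (1,0)·(0,1) = (0,0) gives zero divisors, so not an integral domain
Commutative: Yes
Integral domain: No
Has unity: Yes

ℤ_14 × ℤ_14: Commutative=Yes, Unity=Yes


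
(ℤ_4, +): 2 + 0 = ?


Operation: addition mod 4
2 + 0 = (a + b) mod 4 with a = 2, b = 0

2 + 0 = 2


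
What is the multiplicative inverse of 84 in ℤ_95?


Use the extended Euclidean algorithm to write 1 = 84·s + 95·t; then s mod 95 is the inverse.
Euclidean algorithm:
  84 = 0·95 + 84
  95 = 1·84 + 11
  84 = 7·11 + 7
  11 = 1·7 + 4
  7 = 1·4 + 3
  4 = 1·3 + 1
  3 = 3·1 + 0
gcd(84,95) = 1
Back-substitution gives: 84·(-26) + 95·(23) = 1
So 84⁻¹ ≡ -26 ≡ 69 (mod 95)
Check: 84 × 69 = 5796 ≡ 1 (mod 95) ✓

84⁻¹ ≡ 69 (mod 95)


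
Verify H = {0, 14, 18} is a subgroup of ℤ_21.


Subgroup test for H = {0, 14, 18} in (ℤ_21, +):
(1) 0 ∈ H? Yes
(2) Closure: for all a,b ∈ H, (a+b) mod 21 ∈ H? No  [counterexample: 14 + 14 = 7 ∉ H]
(3) Inverses: for all a ∈ H, -a mod 21 ∈ H? No

No, H is not a subgroup of ℤ_21


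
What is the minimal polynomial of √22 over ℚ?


√22 satisfies x² - 22 = 0, irreducible over ℚ since 22 is squarefree

Minimal polynomial: x² - 22


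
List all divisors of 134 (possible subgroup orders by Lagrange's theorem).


Lagrange's theorem: |H| divides |G|
|G| = 134
Divisors of 134: 1, 2, 67, 134

Possible subgroup orders: {1, 2, 67, 134}


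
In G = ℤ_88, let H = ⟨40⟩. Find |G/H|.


|⟨40⟩| = n / gcd(40, 88) = 88 / 8 = 11
H is normal (ℤ_88 is abelian).
|G/H| = |G| / |H| = 88 / 11 = 8

|G/H| = 8


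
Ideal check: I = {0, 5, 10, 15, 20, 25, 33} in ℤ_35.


Check ideal conditions for I = {0, 5, 10, 15, 20, 25, 33} in ℤ_35:
(1) I is an additive subgroup? No
(2) For r ∈ ℤ_35 and a ∈ I: r·a ∈ I? No  [counterexample: r=2, a=15, r·a mod 35 = 30 ∉ I]

No, I is not an ideal of ℤ_35


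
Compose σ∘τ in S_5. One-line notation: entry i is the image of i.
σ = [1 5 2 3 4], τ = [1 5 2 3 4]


σ∘τ: apply τ first, then σ
1 →τ 1 →σ 1
2 →τ 5 →σ 4
3 →τ 2 →σ 5
4 →τ 3 →σ 2
5 →τ 4 →σ 3

σ∘τ = [1 4 5 2 3]


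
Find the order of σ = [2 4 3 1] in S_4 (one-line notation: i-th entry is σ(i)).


Cycle decomposition: (1 2 4)
Cycle lengths: 3
Order = lcm(3) = 3

ord(σ) = 3


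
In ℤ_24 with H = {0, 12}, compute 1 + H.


1 + H = {1 + h (mod 24) : h ∈ H}
1+0=1, 1+12=13

1 + H = {1, 13}


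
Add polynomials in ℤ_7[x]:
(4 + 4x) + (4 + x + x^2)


Add coefficients mod 7:
x^0: 4 + 4 = 1 (mod 7)
x^1: 4 + 1 = 5 (mod 7)
x^2: 0 + 1 = 1 (mod 7)
Result: 1 + 5x + x^2

f + g = 1 + 5x + x^2


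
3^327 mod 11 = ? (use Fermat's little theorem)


Fermat's little theorem: if p is prime and gcd(a,p)=1, then a^(p-1) ≡ 1 (mod p)
p = 11 is prime, gcd(3,11) = 1
Reduce exponent: 327 mod 10 = 7
So 3^327 ≡ 3^7 (mod 11)
3^7 mod 11 = 9

3^327 ≡ 9 (mod 11)


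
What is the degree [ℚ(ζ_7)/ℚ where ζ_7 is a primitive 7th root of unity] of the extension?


[ℚ(ζ_n):ℚ] = deg Φ_n(x) = φ(n). Here φ(7) = 6

[ℚ(ζ_7)/ℚ where ζ_7 is a primitive 7th root of unity] = 6


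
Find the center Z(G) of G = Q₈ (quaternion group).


Z(G) = {g ∈ G | gx = xg for all x ∈ G}
In Q₈ = {±1, ±i, ±j, ±k}, only ±1 commute with every element

Z(Q₈ (quaternion group)) = {1, -1}


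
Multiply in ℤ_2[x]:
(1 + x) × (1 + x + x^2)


Expand and collect like terms; reduce coefficients mod 2:
x^0: 1·1 = 1 ≡ 1 (mod 2)
x^1: 1·1 + 1·1 = 2 ≡ 0 (mod 2)
x^2: 1·1 + 1·1 = 2 ≡ 0 (mod 2)
x^3: 1·1 = 1 ≡ 1 (mod 2)
Result: 1 + x^3

f · g = 1 + x^3


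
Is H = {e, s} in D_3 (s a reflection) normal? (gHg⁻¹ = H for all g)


H = {e, s} in D_3 (s a reflection)
r·s·r⁻¹ = sr⁻² ≠ s for n ≥ 3, so {e, s} is not closed under conjugation

No, not a normal subgroup


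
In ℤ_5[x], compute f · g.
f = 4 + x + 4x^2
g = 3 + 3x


Expand and collect like terms; reduce coefficients mod 5:
x^0: 4·3 = 12 ≡ 2 (mod 5)
x^1: 4·3 + 1·3 = 15 ≡ 0 (mod 5)
x^2: 1·3 + 4·3 = 15 ≡ 0 (mod 5)
x^3: 4·3 = 12 ≡ 2 (mod 5)
Result: 2 + 2x^3

f · g = 2 + 2x^3


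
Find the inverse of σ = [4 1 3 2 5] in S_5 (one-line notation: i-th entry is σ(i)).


To find σ⁻¹, swap domain and range:
σ(1) = 4 → σ⁻¹(4) = 1
σ(2) = 1 → σ⁻¹(1) = 2
σ(3) = 3 → σ⁻¹(3) = 3
σ(4) = 2 → σ⁻¹(2) = 4
σ(5) = 5 → σ⁻¹(5) = 5

σ⁻¹ = [2 4 3 1 5]


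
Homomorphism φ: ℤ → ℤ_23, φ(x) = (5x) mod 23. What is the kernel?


Kernel = preimage of identity
ker(φ) = {x ∈ ℤ : 5x ≡ 0 (mod 23)}. gcd(5,23) = 1, so 5x ≡ 0 (mod 23) ⟺ x ≡ 0 (mod 23/1 = 23). Hence ker(φ) = 23ℤ

ker(φ) = 23ℤ


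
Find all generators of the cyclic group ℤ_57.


g generates ℤ_n iff gcd(g,n) = 1
Prime factors of 57: 3, 19
Generators are g ∈ {1,...,56} not divisible by any of these primes.
Generators: {1, 2, 4, 5, 7, 8, 10, 11, 13, 14, 16, 17, 20, 22, 23, 25, 26, 28, 29, 31, 32, 34, 35, 37, 40, 41, 43, 44, 46, 47, 49, 50, 52, 53, 55, 56}
Number of generators = φ(57) = 36

Generators of ℤ_57 = {1, 2, 4, 5, 7, 8, 10, 11, 13, 14, 16, 17, 20, 22, 23, 25, 26, 28, 29, 31, 32, 34, 35, 37, 40, 41, 43, 44, 46, 47, 49, 50, 52, 53, 55, 56}


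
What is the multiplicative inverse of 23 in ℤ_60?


Use the extended Euclidean algorithm to write 1 = 23·s + 60·t; then s mod 60 is the inverse.
Euclidean algorithm:
  23 = 0·60 + 23
  60 = 2·23 + 14
  23 = 1·14 + 9
  14 = 1·9 + 5
  9 = 1·5 + 4
  5 = 1·4 + 1
  4 = 4·1 + 0
gcd(23,60) = 1
Back-substitution gives: 23·(-13) + 60·(5) = 1
So 23⁻¹ ≡ -13 ≡ 47 (mod 60)
Check: 23 × 47 = 1081 ≡ 1 (mod 60) ✓

23⁻¹ ≡ 47 (mod 60)


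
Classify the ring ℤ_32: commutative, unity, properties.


ℤ_32 is a commutative ring with unity 1; 32 = 2×16 is composite, so 2·16 ≡ 0 gives zero divisors (not an integral domain)
Commutative: Yes
Integral domain: No
Has unity: Yes

ℤ_32: Commutative=Yes, Unity=Yes


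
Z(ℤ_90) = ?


Z(G) = {g ∈ G | gx = xg for all x ∈ G}
ℤ_90 is abelian, so Z(G) = G

Z(ℤ_90) = ℤ_90


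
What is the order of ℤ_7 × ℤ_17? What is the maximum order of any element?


|ℤ_7 × ℤ_17| = 7 × 17 = 119
Max element order = lcm(7,17) = 119
Cyclic? Yes (gcd=1)

|ℤ_7×ℤ_17| = 119, max element order = 119


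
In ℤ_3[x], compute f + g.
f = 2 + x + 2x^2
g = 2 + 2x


Add coefficients mod 3:
x^0: 2 + 2 = 1 (mod 3)
x^1: 1 + 2 = 0 (mod 3)
x^2: 2 + 0 = 2 (mod 3)
Result: 1 + 2x^2

f + g = 1 + 2x^2


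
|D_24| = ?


|D_n| = 2n (n rotations and n reflections)
|D_24| = 2×24 = 48

|D_24| = 48


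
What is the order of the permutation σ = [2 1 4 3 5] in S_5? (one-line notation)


Cycle decomposition: (1 2) (3 4)
Cycle lengths: 2, 2
Order = lcm(2, 2) = 2

ord(σ) = 2


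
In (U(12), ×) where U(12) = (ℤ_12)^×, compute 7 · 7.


Operation: multiplication mod 12
7 · 7 = (a × b) mod 12 with a = 7, b = 7

7 · 7 = 1


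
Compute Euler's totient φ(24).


φ(n) = count of k ∈ {1,...,n} with gcd(k,n)=1
Coprimes to 24: {1, 5, 7, 11, 13, 17, 19, 23}
Count: 8

φ(24) = 8


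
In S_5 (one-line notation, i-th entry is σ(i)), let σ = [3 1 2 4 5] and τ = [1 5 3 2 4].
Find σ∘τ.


σ∘τ: apply τ first, then σ
1 →τ 1 →σ 3
2 →τ 5 →σ 5
3 →τ 3 →σ 2
4 →τ 2 →σ 1
5 →τ 4 →σ 4

σ∘τ = [3 5 2 1 4]


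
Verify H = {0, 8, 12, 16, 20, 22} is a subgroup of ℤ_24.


Subgroup test for H = {0, 8, 12, 16, 20, 22} in (ℤ_24, +):
(1) 0 ∈ H? Yes
(2) Closure: for all a,b ∈ H, (a+b) mod 24 ∈ H? No  [counterexample: 8 + 20 = 4 ∉ H]
(3) Inverses: for all a ∈ H, -a mod 24 ∈ H? No

No, H is not a subgroup of ℤ_24


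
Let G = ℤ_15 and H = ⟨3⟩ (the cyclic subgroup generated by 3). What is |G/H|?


|⟨3⟩| = n / gcd(3, 15) = 15 / 3 = 5
H is normal (ℤ_15 is abelian).
|G/H| = |G| / |H| = 15 / 5 = 3

|G/H| = 3


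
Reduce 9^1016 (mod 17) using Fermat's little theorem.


Fermat's little theorem: if p is prime and gcd(a,p)=1, then a^(p-1) ≡ 1 (mod p)
p = 17 is prime, gcd(9,17) = 1
Reduce exponent: 1016 mod 16 = 8
So 9^1016 ≡ 9^8 (mod 17)
9^8 mod 17 = 1

9^1016 ≡ 1 (mod 17)


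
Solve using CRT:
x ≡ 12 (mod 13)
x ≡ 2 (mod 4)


m₁ = 13, m₂ = 4, gcd = 1, so CRT applies. M = m₁·m₂ = 52
Let M₁ = M/m₁ = 4, M₂ = M/m₂ = 13
Find y₁ ≡ M₁⁻¹ (mod m₁): 4⁻¹ ≡ 10 (mod 13)
Find y₂ ≡ M₂⁻¹ (mod m₂): 13⁻¹ ≡ 1 (mod 4)
x = a₁·M₁·y₁ + a₂·M₂·y₂ = 12·4·10 + 2·13·1 = 506
Reduce mod 52: x ≡ 38
Check: 38 mod 13 = 12 ✓, 38 mod 4 = 2 ✓

x ≡ 38 (mod 52)


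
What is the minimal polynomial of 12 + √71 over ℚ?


Let α = 12 + √71. Then α - 12 = √71, so (α - 12)² = 71, giving α² - 24α + 73 = 0. Degree 2 and α ∉ ℚ, so this is the minimal polynomial.

Minimal polynomial: x² - 24x + 73


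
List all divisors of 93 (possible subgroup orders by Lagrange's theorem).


Lagrange's theorem: |H| divides |G|
|G| = 93
Divisors of 93: 1, 3, 31, 93

Possible subgroup orders: {1, 3, 31, 93}


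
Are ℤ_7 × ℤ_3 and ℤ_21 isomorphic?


Comparing ℤ_7 × ℤ_3 and ℤ_21:
gcd(7,3) = 1, so ℤ_7 × ℤ_3 ≅ ℤ_21 (CRT)

Yes, ℤ_7 × ℤ_3 ≅ ℤ_21


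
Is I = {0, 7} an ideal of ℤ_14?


Check ideal conditions for I = {0, 7} in ℤ_14:
(1) I is an additive subgroup? Yes
(2) For r ∈ ℤ_14 and a ∈ I: r·a ∈ I? Yes

Yes, I is an ideal of ℤ_14


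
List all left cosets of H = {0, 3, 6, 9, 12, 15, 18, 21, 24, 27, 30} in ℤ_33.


H = {0, 3, 6, 9, 12, 15, 18, 21, 24, 27, 30}, |H| = 11
Number of cosets = |G|/|H| = 33/11 = 3
0 + H = {0, 3, 6, 9, 12, 15, 18, 21, 24, 27, 30}
1 + H = {1, 4, 7, 10, 13, 16, 19, 22, 25, 28, 31}
2 + H = {2, 5, 8, 11, 14, 17, 20, 23, 26, 29, 32}

Cosets: 0+H={0,3,6,9,12,15,18,21,24,27,30}; 1+H={1,4,7,10,13,16,19,22,25,28,31}; 2+H={2,5,8,11,14,17,20,23,26,29,32}


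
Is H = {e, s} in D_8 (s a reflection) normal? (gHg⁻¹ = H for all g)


H = {e, s} in D_8 (s a reflection)
r·s·r⁻¹ = sr⁻² ≠ s for n ≥ 3, so {e, s} is not closed under conjugation

No, not a normal subgroup


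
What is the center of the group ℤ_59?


Z(G) = {g ∈ G | gx = xg for all x ∈ G}
ℤ_59 is abelian, so Z(G) = G

Z(ℤ_59) = ℤ_59


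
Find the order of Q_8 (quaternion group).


Q_8 = {±1, ±i, ±j, ±k}
|Q_8| = 8

|Q_8 (quaternion group)| = 8


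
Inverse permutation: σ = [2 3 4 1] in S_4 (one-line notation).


To find σ⁻¹, swap domain and range:
σ(1) = 2 → σ⁻¹(2) = 1
σ(2) = 3 → σ⁻¹(3) = 2
σ(3) = 4 → σ⁻¹(4) = 3
σ(4) = 1 → σ⁻¹(1) = 4

σ⁻¹ = [4 1 2 3]


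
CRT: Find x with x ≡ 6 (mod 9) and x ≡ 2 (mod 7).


m₁ = 9, m₂ = 7, gcd = 1, so CRT applies. M = m₁·m₂ = 63
Let M₁ = M/m₁ = 7, M₂ = M/m₂ = 9
Find y₁ ≡ M₁⁻¹ (mod m₁): 7⁻¹ ≡ 4 (mod 9)
Find y₂ ≡ M₂⁻¹ (mod m₂): 9⁻¹ ≡ 4 (mod 7)
x = a₁·M₁·y₁ + a₂·M₂·y₂ = 6·7·4 + 2·9·4 = 240
Reduce mod 63: x ≡ 51
Check: 51 mod 9 = 6 ✓, 51 mod 7 = 2 ✓

x ≡ 51 (mod 63)


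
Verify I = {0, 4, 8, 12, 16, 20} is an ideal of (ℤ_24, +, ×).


Check ideal conditions for I = {0, 4, 8, 12, 16, 20} in ℤ_24:
(1) I is an additive subgroup? Yes
(2) For r ∈ ℤ_24 and a ∈ I: r·a ∈ I? Yes

Yes, I is an ideal of ℤ_24


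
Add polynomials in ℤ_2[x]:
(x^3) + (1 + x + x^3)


Add coefficients mod 2:
x^0: 0 + 1 = 1 (mod 2)
x^1: 0 + 1 = 1 (mod 2)
x^2: 0 + 0 = 0 (mod 2)
x^3: 1 + 1 = 0 (mod 2)
Result: 1 + x

f + g = 1 + x


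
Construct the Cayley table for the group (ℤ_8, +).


Elements: {0, 1, 2, 3, 4, 5, 6, 7}
Operation: addition mod 8
Entry (a, b) = (a + b) mod 8

Cayley table:
  | 0 | 1 | 2 | 3 | 4 | 5 | 6 | 7
0 | 0 | 1 | 2 | 3 | 4 | 5 | 6 | 7
1 | 1 | 2 | 3 | 4 | 5 | 6 | 7 | 0
2 | 2 | 3 | 4 | 5 | 6 | 7 | 0 | 1
3 | 3 | 4 | 5 | 6 | 7 | 0 | 1 | 2
4 | 4 | 5 | 6 | 7 | 0 | 1 | 2 | 3
5 | 5 | 6 | 7 | 0 | 1 | 2 | 3 | 4
6 | 6 | 7 | 0 | 1 | 2 | 3 | 4 | 5
7 | 7 | 0 | 1 | 2 | 3 | 4 | 5 | 6


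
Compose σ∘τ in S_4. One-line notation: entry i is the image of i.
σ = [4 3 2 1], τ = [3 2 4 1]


σ∘τ: apply τ first, then σ
1 →τ 3 →σ 2
2 →τ 2 →σ 3
3 →τ 4 →σ 1
4 →τ 1 →σ 4

σ∘τ = [2 3 1 4]


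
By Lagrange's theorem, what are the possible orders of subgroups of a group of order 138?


Lagrange's theorem: |H| divides |G|
|G| = 138
Divisors of 138: 1, 2, 3, 6, 23, 46, 69, 138

Possible subgroup orders: {1, 2, 3, 6, 23, 46, 69, 138}


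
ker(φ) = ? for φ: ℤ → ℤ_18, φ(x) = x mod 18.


Kernel = preimage of identity
ker(φ) = {x ∈ ℤ : x ≡ 0 (mod 18)} = 18ℤ = {0, ±18, ±36, ...}

ker(φ) = 18ℤ


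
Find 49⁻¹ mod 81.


Use the extended Euclidean algorithm to write 1 = 49·s + 81·t; then s mod 81 is the inverse.
Euclidean algorithm:
  49 = 0·81 + 49
  81 = 1·49 + 32
  49 = 1·32 + 17
  32 = 1·17 + 15
  17 = 1·15 + 2
  15 = 7·2 + 1
  2 = 2·1 + 0
gcd(49,81) = 1
Back-substitution gives: 49·(-38) + 81·(23) = 1
So 49⁻¹ ≡ -38 ≡ 43 (mod 81)
Check: 49 × 43 = 2107 ≡ 1 (mod 81) ✓

49⁻¹ ≡ 43 (mod 81)


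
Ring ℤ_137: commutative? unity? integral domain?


ℤ_137 is a commutative ring with unity 1; 137 is prime, so ℤ_137 is a field (hence an integral domain)
Commutative: Yes
Integral domain: Yes
Has unity: Yes

ℤ_137: Commutative=Yes, Unity=Yes


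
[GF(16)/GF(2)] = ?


GF(16) = GF(2^4), so the extension degree is 4

[GF(16)/GF(2)] = 4


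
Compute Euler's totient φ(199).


Factor n: 199 = 199
φ(n) = n · ∏(1 - 1/p) over distinct primes p | n
φ(199) = 199 · (1 - 1/199) = 198

φ(199) = 198


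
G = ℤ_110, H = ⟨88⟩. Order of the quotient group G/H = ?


|⟨88⟩| = n / gcd(88, 110) = 110 / 22 = 5
H is normal (ℤ_110 is abelian).
|G/H| = |G| / |H| = 110 / 5 = 22

|G/H| = 22


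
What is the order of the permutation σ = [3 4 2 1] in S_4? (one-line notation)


Cycle decomposition: (1 3 2 4)
Cycle lengths: 4
Order = lcm(4) = 4

ord(σ) = 4


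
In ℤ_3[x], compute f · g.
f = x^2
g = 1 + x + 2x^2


Expand and collect like terms; reduce coefficients mod 3:
x^0: 0·1 = 0 ≡ 0 (mod 3)
x^1: 0·1 + 0·1 = 0 ≡ 0 (mod 3)
x^2: 0·2 + 0·1 + 1·1 = 1 ≡ 1 (mod 3)
x^3: 0·2 + 1·1 = 1 ≡ 1 (mod 3)
x^4: 1·2 = 2 ≡ 2 (mod 3)
Result: x^2 + x^3 + 2x^4

f · g = x^2 + x^3 + 2x^4


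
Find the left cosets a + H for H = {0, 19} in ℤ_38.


H = {0, 19}, |H| = 2
Number of cosets = |G|/|H| = 38/2 = 19
0 + H = {0, 19}
1 + H = {1, 20}
2 + H = {2, 21}
3 + H = {3, 22}
4 + H = {4, 23}
5 + H = {5, 24}
6 + H = {6, 25}
7 + H = {7, 26}
8 + H = {8, 27}
9 + H = {9, 28}
10 + H = {10, 29}
11 + H = {11, 30}
12 + H = {12, 31}
13 + H = {13, 32}
14 + H = {14, 33}
15 + H = {15, 34}
16 + H = {16, 35}
17 + H = {17, 36}
18 + H = {18, 37}

Cosets: 0+H={0,19}; 1+H={1,20}; 2+H={2,21}; 3+H={3,22}; 4+H={4,23}; 5+H={5,24}; 6+H={6,25}; 7+H={7,26}; 8+H={8,27}; 9+H={9,28}; 10+H={10,29}; 11+H={11,30}; 12+H={12,31}; 13+H={13,32}; 14+H={14,33}; 15+H={15,34}; 16+H={16,35}; 17+H={17,36}; 18+H={18,37}


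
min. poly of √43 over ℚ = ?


√43 satisfies x² - 43 = 0, irreducible over ℚ since 43 is squarefree

Minimal polynomial: x² - 43


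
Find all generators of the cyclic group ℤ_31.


g generates ℤ_n iff gcd(g,n) = 1
Prime factors of 31: 31
Generators are g ∈ {1,...,30} not divisible by any of these primes.
Generators: {1, 2, 3, 4, 5, 6, 7, 8, 9, 10, 11, 12, 13, 14, 15, 16, 17, 18, 19, 20, 21, 22, 23, 24, 25, 26, 27, 28, 29, 30}
Number of generators = φ(31) = 30

Generators of ℤ_31 = {1, 2, 3, 4, 5, 6, 7, 8, 9, 10, 11, 12, 13, 14, 15, 16, 17, 18, 19, 20, 21, 22, 23, 24, 25, 26, 27, 28, 29, 30}


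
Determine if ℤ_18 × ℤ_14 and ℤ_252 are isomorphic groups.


Comparing ℤ_18 × ℤ_14 and ℤ_252:
gcd(18,14) = 2 ≠ 1. Max element order in ℤ_18×ℤ_14 is lcm(18,14) = 126 < 252, so it has no element of order 252

No, ℤ_18 × ℤ_14 ≇ ℤ_252


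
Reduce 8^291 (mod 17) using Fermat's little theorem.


Fermat's little theorem: if p is prime and gcd(a,p)=1, then a^(p-1) ≡ 1 (mod p)
p = 17 is prime, gcd(8,17) = 1
Reduce exponent: 291 mod 16 = 3
So 8^291 ≡ 8^3 (mod 17)
8^3 mod 17 = 2

8^291 ≡ 2 (mod 17)


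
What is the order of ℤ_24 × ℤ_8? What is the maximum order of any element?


|ℤ_24 × ℤ_8| = 24 × 8 = 192
Max element order = lcm(24,8) = 24
Cyclic? No (gcd=8)

|ℤ_24×ℤ_8| = 192, max element order = 24


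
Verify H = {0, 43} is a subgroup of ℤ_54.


Subgroup test for H = {0, 43} in (ℤ_54, +):
(1) 0 ∈ H? Yes
(2) Closure: for all a,b ∈ H, (a+b) mod 54 ∈ H? No  [counterexample: 43 + 43 = 32 ∉ H]
(3) Inverses: for all a ∈ H, -a mod 54 ∈ H? No

No, H is not a subgroup of ℤ_54


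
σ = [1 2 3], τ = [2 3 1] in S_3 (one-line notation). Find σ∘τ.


σ∘τ: apply τ first, then σ
1 →τ 2 →σ 2
2 →τ 3 →σ 3
3 →τ 1 →σ 1

σ∘τ = [2 3 1]


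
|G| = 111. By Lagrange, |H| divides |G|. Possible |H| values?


Lagrange's theorem: |H| divides |G|
|G| = 111
Divisors of 111: 1, 3, 37, 111

Possible subgroup orders: {1, 3, 37, 111}


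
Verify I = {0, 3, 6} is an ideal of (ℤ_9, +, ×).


Check ideal conditions for I = {0, 3, 6} in ℤ_9:
(1) I is an additive subgroup? Yes
(2) For r ∈ ℤ_9 and a ∈ I: r·a ∈ I? Yes

Yes, I is an ideal of ℤ_9


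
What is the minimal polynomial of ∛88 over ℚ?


∛88 satisfies x³ - 88 = 0, irreducible over ℚ (no rational root; 88 is not a perfect cube)

Minimal polynomial: x³ - 88


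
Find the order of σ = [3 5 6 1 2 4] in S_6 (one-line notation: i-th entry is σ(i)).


Cycle decomposition: (1 3 6 4) (2 5)
Cycle lengths: 4, 2
Order = lcm(4, 2) = 4

ord(σ) = 4


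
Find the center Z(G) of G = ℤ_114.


Z(G) = {g ∈ G | gx = xg for all x ∈ G}
ℤ_114 is abelian, so Z(G) = G

Z(ℤ_114) = ℤ_114


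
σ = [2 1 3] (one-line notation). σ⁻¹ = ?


To find σ⁻¹, swap domain and range:
σ(1) = 2 → σ⁻¹(2) = 1
σ(2) = 1 → σ⁻¹(1) = 2
σ(3) = 3 → σ⁻¹(3) = 3

σ⁻¹ = [2 1 3]


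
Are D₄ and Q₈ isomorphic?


Comparing D₄ and Q₈:
D₄ has 5 elements of order 2; Q₈ has only 1

No, D₄ ≇ Q₈


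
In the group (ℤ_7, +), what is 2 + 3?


Operation: addition mod 7
2 + 3 = (a + b) mod 7 with a = 2, b = 3

2 + 3 = 5


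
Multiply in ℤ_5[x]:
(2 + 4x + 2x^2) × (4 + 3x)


Expand and collect like terms; reduce coefficients mod 5:
x^0: 2·4 = 8 ≡ 3 (mod 5)
x^1: 2·3 + 4·4 = 22 ≡ 2 (mod 5)
x^2: 4·3 + 2·4 = 20 ≡ 0 (mod 5)
x^3: 2·3 = 6 ≡ 1 (mod 5)
Result: 3 + 2x + x^3

f · g = 3 + 2x + x^3
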